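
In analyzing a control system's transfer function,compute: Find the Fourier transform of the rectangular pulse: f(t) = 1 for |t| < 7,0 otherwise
F(omega) = integral from -7 to 7 of e^(-j*omega*t) dt
= 2*sin(7*omega)/omega = 14*sinc(7*omega/pi)

Answer: 2*sin(7*omega)/omega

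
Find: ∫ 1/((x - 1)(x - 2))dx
Partial fractions: 1/((x-1)(x-2))=A/(x-1)+B/(x-2)
A=-1, B=1
∫ [-1· 1/(x-1)+1· 1/(x-2)] dx
=(1)[ln|x-2| - ln|x-1|]+C

Answer: ln|(x-2)/(x-1)|+C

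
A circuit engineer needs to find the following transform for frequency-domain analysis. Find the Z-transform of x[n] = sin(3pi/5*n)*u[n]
Z{sin(w0*n)*u[n]}=z*sin(w0)/(z^2-2z*cos(w0)+1)
With w0=3pi/5: X(z)=z*sin(3pi/5)/(z^2-2z*cos(3pi/5)+1)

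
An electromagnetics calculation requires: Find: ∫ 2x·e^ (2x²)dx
Let u = 2x², du = 4x dx
∫ (1/2)e^u du = e^u/2 + C

Answer: e^(2x²)/2 + C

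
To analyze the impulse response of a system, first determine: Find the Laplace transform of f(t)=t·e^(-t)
L{t·e^(at)}=1/(s-a)²
L{t·e^(-t)}=1/(s+1)²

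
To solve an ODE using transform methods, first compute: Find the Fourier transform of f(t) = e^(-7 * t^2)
The Fourier transform of a Gaussian e^(-a*t^2) is sqrt(pi/a)*e^(-omega^2/(4a)).
With a = 7: F(omega) = sqrt(pi/7)*e^(-omega^2/28)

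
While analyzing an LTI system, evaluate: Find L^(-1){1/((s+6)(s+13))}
Partial fractions: 1/((s+6)(s+13)) = A/(s+6)+B/(s+13)
Cover-up: A = 1/(s+13)|_{s = -6} = 1/7; B = 1/(s+6)|_{s = -13} = -1/7
L^(-1) = (1/7)e^(-6t) - (1/7)e^(-13t)

Answer: (1/7)(e^(-6t) - e^(-13t))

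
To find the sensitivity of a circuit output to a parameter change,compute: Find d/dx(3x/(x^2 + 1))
Quotient rule: (f/g)'=(f'g - fg')/g²
f=3x, f'=3
g=x^2 + 1, g'=2x

Answer: (3·(x^2 + 1) - 6x^2)/(x^2 + 1)²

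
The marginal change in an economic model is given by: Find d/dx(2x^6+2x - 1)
Power rule: d/dx(ax^n) = n·a·x^(n-1)
Term by term: 12·x^5+2

Answer: 12x^5+2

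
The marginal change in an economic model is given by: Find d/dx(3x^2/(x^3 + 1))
Quotient rule: (f/g)' = (f'g - fg')/g²
f = 3x^2, f' = 6x
g = x^3 + 1, g' = 3x^2

Answer: (6x·(x^3 + 1) - 9x^4)/(x^3 + 1)²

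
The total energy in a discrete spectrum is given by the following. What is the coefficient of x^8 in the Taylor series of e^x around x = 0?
Taylor series of e^x=Σ x^n/n!
Coefficient of x^8=1/8!=1/40320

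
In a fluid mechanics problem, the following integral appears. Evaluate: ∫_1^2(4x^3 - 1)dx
Step 1: Find antiderivative F(x) = x^4 - x
Step 2: F(2) - F(1) = 14 - (0) = 14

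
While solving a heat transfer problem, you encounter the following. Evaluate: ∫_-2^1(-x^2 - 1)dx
Step 1: Find antiderivative F(x)=(-1/3)x^3 - x
Step 2: F(1) - F(-2)=-4/3 - (14/3)=-6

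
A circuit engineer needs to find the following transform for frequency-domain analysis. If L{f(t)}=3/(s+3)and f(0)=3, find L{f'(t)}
L{f'(t)}=s·F(s) - f(0)=3s/(s+3)-3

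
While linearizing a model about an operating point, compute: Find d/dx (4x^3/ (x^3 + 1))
Quotient rule: (f/g)' = (f'g - fg')/g²
f = 4x^3, f' = 12x^2
g = x^3+1, g' = 3x^2

Answer: (12x^2·(x^3+1)-12x^5)/(x^3+1)²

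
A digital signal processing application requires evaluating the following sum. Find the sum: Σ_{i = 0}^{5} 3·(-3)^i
Geometric series: S = a(1 - r^n)/(1 - r)
a = 3, r = -3, n = 6
S = 3(1-729)/4 = -546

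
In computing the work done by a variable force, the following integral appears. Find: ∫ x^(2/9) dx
Power rule: ∫ x^(2/9) dx = x^(11/9)/(11/9)+C

Answer: (9/11)·x^(11/9)+C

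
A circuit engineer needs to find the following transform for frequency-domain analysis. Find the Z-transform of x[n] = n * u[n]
Standard pair: Z{n * u[n]} = z/(z-1)^2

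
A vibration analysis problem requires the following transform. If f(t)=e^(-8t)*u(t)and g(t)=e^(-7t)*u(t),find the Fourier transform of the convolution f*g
By the convolution theorem: F{f*g}=F(omega)*G(omega)
F(omega)=1/(8+j*omega), G(omega)=1/(7+j*omega)
F{f*g}=1/((8+j*omega)(7+j*omega))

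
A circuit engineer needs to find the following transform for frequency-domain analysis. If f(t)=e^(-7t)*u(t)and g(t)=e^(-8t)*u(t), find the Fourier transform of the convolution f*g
By the convolution theorem: F{f*g} = F(omega)*G(omega)
F(omega) = 1/(7 + j*omega), G(omega) = 1/(8 + j*omega)
F{f*g} = 1/((7 + j*omega)(8 + j*omega))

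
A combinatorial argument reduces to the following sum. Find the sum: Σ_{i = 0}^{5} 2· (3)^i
Geometric series: S=a(1 - r^n)/(1 - r)
a=2, r=3, n=6
S=2(1 - 729)/-2=728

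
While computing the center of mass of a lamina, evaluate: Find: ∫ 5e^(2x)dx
Since d/dx[e^(2x)]=2e^(2x), we get 5/2 e^(2x)+C

Answer: (5/2)e^(2x)+C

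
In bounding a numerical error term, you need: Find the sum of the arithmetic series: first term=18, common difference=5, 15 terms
Last term: a_n=18+(15-1)·5=88
Sum=n(a_1+a_n)/2=15(18+88)/2=795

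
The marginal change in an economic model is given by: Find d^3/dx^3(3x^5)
Apply power rule 3 times:
d^1: 15x^4
d^2: 60x^3
d^3: 180x^2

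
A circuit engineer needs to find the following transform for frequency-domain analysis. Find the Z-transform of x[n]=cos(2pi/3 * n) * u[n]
Z{cos(w0 * n) * u[n]}=z(z - cos(w0))/(z^2 - 2z * cos(w0) + 1)
With w0=2pi/3: X(z)=z(z - cos(2pi/3))/(z^2 - 2z * cos(2pi/3) + 1)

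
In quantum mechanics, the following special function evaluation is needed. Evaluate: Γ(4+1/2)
Γ(n + 1/2) = (2n)!√π/(4^n·n!)
= 40320√π/(256·24) = (105/16)·√π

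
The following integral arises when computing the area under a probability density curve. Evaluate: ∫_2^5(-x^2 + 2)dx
Step 1: Find antiderivative F(x) = (-1/3)x^3+2x
Step 2: F(5) - F(2) = -95/3 - (4/3) = -33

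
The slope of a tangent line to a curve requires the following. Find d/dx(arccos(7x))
d/dx[arccos(u)] = -u'/√(1-u²), u = 7x, u' = 7

Answer: -7/√(1-49x²)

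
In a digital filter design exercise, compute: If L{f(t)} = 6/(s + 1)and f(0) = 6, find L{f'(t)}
L{f'(t)}=s·F(s) - f(0)=6s/(s+1)-6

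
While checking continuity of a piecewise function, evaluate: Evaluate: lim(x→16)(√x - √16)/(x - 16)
Multiply by conjugate (√x + √16)/(√x + √16):
= (x - 16)/((x - 16)(√x + √16)) = 1/(√x + √16)
As x → 16: 1/(2√16)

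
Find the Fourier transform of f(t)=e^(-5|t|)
Using the standard pair: F{e^(-a|t|)} = 2a/(a^2+omega^2)
With a = 5: F(omega) = 10/(25+omega^2)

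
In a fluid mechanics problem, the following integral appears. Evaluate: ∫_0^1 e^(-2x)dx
Antiderivative: (1/(-2))e^(-2x)
Evaluate: (1/(-2))(e^-2-1)

Answer: (e^-2-1)/(-2)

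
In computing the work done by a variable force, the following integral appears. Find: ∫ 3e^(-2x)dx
Since d/dx[e^(-2x)]=-2e^(-2x), we get -3/2 e^(-2x)+C

Answer: (-3/2)e^(-2x)+C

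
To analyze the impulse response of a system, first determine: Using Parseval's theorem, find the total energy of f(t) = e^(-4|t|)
Parseval's theorem: E=integral |f(t)|^2 dt=(1/2pi) integral |F(omega)|^2 domega
E=integral_{-inf}^{inf} e^(-8|t|) dt=2 * integral_0^inf e^(-8t) dt=2/(2 * 4)=1/4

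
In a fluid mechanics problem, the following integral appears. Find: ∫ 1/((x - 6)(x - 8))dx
Partial fractions: 1/((x-6)(x-8))=A/(x-6)+B/(x-8)
A=-1/2, B=1/2
∫ [-1/2· 1/(x-6)+1/2· 1/(x-8)] dx
=(1/2)[ln|x-8| - ln|x-6|]+C

Answer: (1/2)·ln|(x-8)/(x-6)|+C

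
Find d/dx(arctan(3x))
d/dx[arctan(u)]=u'/(1+u²), u=3x, u'=3

Answer: 3/(1+9x²)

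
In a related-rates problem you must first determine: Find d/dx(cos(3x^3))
Chain rule: d/dx[cos(u)]=-sin(u)·u' where u=3x^3
u'=9x^2

Answer: -9x^2·sin(3x^3)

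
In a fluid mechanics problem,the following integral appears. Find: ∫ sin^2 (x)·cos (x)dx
Let u = sin(x), du = cos(x) dx
∫ u^2 du = u^3/3 + C

Answer: sin^3(x)/3 + C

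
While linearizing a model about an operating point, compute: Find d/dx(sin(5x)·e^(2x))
Product rule: (fg)' = f'g+fg'
f = sin(5x), f' = 5·cos(5x)
g = e^(2x), g' = 2·e^(2x)

Answer: 5·cos(5x)·e^(2x)+2·sin(5x)·e^(2x)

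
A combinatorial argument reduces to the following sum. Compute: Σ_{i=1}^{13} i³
Using formula: Σ i^3=[n(n + 1)/2]²=[13·14/2]²=8281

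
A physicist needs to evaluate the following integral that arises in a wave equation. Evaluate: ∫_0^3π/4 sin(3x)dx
Antiderivative: -cos(3x)/3
Evaluate at bounds: [-cos(3·3π/4)/3] - [-cos(3·0)/3]
= (-(√2/2) + (1))/3 = 1/3 - √2/6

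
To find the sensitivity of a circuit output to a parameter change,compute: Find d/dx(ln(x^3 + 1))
Chain rule: d/dx[ln(u)]=u'/u where u=x^3+1
u'=3x^2

Answer: (3x^2)/(x^3+1)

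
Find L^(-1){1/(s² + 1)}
L^(-1){w/(s²+w²)}=sin(wt)
Here w=1

Answer: sin(t)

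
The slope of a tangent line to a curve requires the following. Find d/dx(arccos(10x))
d/dx[arccos(u)]=-u'/√(1-u²), u=10x, u'=10

Answer: -10/√(1-100x²)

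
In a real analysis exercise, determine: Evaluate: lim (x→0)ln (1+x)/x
L'Hôpital (0/0): lim 1/(1+x) / 1=1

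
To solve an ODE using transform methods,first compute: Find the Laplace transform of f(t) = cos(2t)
L{cos(wt)}=s/(s²+w²)
L{cos(2t)}=s/(s²+4)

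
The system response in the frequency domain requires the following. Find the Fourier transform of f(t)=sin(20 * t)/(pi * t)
sin(W * t)/(pi * t) = (W/pi) * sinc(W * t/pi) is the impulse response of the ideal low-pass filter with cutoff W (here W = 20).
Its Fourier transform is a rectangular function:
F(omega) = 1 for |omega| < 20, 0 otherwise

Answer: rect(omega/40) [i.e., 1 for |omega| < 20, 0 otherwise]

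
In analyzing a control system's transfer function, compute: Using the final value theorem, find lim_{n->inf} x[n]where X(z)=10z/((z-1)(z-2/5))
Final value theorem: lim x[n]=lim_{z->1} (z-1)*X(z)
(z-1)*X(z)=10z/(z-2/5)
As z->1: 10/(1-2/5)=10/(3/5)=50/3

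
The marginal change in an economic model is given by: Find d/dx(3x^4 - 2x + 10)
Power rule: d/dx(ax^n)=n·a·x^(n-1)
Term by term: 12·x^3-2

Answer: 12x^3-2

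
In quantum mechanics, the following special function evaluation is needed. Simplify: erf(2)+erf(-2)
erf is odd: erf(-2)=-erf(2)
erf(2)+erf(-2)=erf(2) - erf(2)=0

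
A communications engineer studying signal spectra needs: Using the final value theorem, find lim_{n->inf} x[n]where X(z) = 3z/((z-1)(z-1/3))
Final value theorem: lim x[n] = lim_{z->1} (z-1)*X(z)
(z-1)*X(z) = 3z/(z-1/3)
As z->1: 3/(1 - 1/3) = 3/(2/3) = 9/2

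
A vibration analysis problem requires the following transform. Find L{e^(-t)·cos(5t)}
First shifting: L{e^(at)f(t)}=F(s-a)
L{cos(5t)}=s/(s²+25)
Shift: (s+1)/((s+1)²+25)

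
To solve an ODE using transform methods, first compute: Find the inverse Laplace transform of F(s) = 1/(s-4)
L^(-1){1/(s-a)} = c·e^(at)
Here a = 4, c = 1

Answer: e^(4t)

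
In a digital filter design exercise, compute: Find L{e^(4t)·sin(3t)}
First shifting: L{e^(at)f(t)}=F(s-a)
L{sin(3t)}=3/(s²+9)
Shift: 3/((s-4)²+9)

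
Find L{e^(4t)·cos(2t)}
First shifting: L{e^(at)f(t)} = F(s-a)
L{cos(2t)} = s/(s²+4)
Shift: (s-4)/((s-4)²+4)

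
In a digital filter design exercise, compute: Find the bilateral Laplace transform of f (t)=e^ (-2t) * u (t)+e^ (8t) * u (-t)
For e^(-2t)*u(t): L = 1/(s+2), Re(s) > -2
For e^(8t)*u(-t): L = -1/(s-8), Re(s) < 8
Combined: F(s) = 1/(s+2)-1/(s-8), -2 < Re(s) < 8

Answer: 1/(s+2)-1/(s-8), ROC: -2 < Re(s) < 8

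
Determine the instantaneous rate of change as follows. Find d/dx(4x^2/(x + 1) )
Quotient rule: (f/g)'=(f'g - fg')/g²
f=4x^2, f'=8x
g=x+1, g'=1

Answer: (8x·(x+1)-4x^2)/(x+1)²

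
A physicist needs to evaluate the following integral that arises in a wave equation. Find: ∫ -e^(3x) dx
Since d/dx[e^(3x)]=3e^(3x), we get -1/3 e^(3x)+C

Answer: (-1/3)e^(3x)+C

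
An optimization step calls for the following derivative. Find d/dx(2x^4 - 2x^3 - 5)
Power rule: d/dx(ax^n)=n·a·x^(n-1)
Term by term: 8·x^3-6·x^2

Answer: 8x^3-6x^2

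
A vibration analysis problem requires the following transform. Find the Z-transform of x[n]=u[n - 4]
Using the time-shift property: Z{u[n-4]} = z^(-4)*z/(z-1)
= z^(-3)/(z-1)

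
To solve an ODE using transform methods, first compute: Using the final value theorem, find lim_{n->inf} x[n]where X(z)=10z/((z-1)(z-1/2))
Final value theorem: lim x[n]=lim_{z->1} (z-1) * X(z)
(z-1) * X(z)=10z/(z-1/2)
As z->1: 10/(1 - 1/2)=10/(1/2)=20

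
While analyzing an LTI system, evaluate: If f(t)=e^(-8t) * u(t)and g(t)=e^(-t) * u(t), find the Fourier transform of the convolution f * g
By the convolution theorem: F{f*g} = F(omega)*G(omega)
F(omega) = 1/(8+j*omega), G(omega) = 1/(1+j*omega)
F{f*g} = 1/((8+j*omega)(1+j*omega))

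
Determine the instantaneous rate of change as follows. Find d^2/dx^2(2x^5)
Apply power rule 2 times:
d^1: 10x^4
d^2: 40x^3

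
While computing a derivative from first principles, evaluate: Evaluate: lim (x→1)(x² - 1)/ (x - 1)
Factor: (x² - 1)=(x-1)(x + 1)
Cancel (x-1): lim(x→1) (x + 1)=2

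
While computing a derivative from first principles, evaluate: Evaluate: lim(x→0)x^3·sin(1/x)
Squeeze theorem: -|x^3| ≤ x^3·sin(1/x) ≤ |x^3|
Since x^3 → 0 as x → 0, by squeeze theorem the limit is 0

Answer: 0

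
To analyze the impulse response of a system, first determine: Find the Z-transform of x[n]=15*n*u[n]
Z{n * u[n]} = z/(z-1)^2
By linearity: Z{15 * n * u[n]} = 15z/(z-1)^2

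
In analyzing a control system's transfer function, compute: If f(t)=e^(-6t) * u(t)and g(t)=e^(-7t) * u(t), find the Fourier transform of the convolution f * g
By the convolution theorem: F{f * g}=F(omega) * G(omega)
F(omega)=1/(6 + j * omega), G(omega)=1/(7 + j * omega)
F{f * g}=1/((6 + j * omega)(7 + j * omega))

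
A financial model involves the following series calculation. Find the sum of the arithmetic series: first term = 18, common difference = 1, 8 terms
Last term: a_n=18+(8-1)·1=25
Sum=n(a_1+a_n)/2=8(18+25)/2=172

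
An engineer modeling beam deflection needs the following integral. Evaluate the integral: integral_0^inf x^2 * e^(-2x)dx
This is a Gamma integral. Substitute u=2x (du=2 dx):
integral_0^inf x^2*e^(-2x) dx=(1/2^3) integral_0^inf u^2*e^(-u) du
=Gamma(3)/2^3=2!/2^3=2/8

Answer: 1/4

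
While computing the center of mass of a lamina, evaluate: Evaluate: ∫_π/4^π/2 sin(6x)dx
Antiderivative: -cos(6x)/6
Evaluate at bounds: [-cos(6·π/2)/6] - [-cos(6·π/4)/6]
=(-(-1)+(0))/6=1/6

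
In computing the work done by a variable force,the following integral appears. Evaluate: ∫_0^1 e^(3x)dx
Antiderivative: (1/3)e^(3x)
Evaluate: (1/3)(e^3-1)

Answer: (e^3-1)/3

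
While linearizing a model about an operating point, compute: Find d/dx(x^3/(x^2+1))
Quotient rule: (f/g)'=(f'g - fg')/g²
f=x^3, f'=3x^2
g=x^2 + 1, g'=2x

Answer: (3x^2·(x^2 + 1) - 2x^4)/(x^2 + 1)²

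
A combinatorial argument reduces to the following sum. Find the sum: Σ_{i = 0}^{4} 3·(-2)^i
Geometric series: S=a(1 - r^n)/(1 - r)
a=3, r=-2, n=5
S=3(1+32)/3=33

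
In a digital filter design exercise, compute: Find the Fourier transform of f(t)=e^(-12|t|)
Using the standard pair: F{e^(-a|t|)} = 2a/(a^2 + omega^2)
With a = 12: F(omega) = 24/(144 + omega^2)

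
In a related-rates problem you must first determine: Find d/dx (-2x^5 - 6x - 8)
Power rule: d/dx(ax^n)=n·a·x^(n-1)
Term by term: -10·x^4 - 6

Answer: -10x^4 - 6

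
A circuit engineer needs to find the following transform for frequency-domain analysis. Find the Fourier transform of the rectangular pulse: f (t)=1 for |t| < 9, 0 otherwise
F(omega) = integral from -9 to 9 of e^(-j*omega*t) dt
= 2*sin(9*omega)/omega = 18*sinc(9*omega/pi)

Answer: 2*sin(9*omega)/omega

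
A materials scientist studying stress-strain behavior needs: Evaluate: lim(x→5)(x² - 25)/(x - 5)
Factor: (x² - 25)=(x-5)(x+5)
Cancel (x-5): lim(x→5) (x+5)=10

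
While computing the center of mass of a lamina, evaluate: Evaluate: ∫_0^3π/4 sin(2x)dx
Antiderivative: -cos(2x)/2
Evaluate at bounds: [-cos(2·3π/4)/2] - [-cos(2·0)/2]
=(-(0) + (1))/2=1/2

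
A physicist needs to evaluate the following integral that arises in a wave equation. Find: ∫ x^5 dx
Using power rule: ∫ x^5 dx=1/6 x^6 + C=(1/6)x^6 + C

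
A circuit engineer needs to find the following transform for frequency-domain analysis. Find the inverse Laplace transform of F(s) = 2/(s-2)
L^(-1){2/(s-a)} = c·e^(at)
Here a = 2, c = 2

Answer: 2e^(2t)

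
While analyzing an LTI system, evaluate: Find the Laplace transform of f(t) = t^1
L{t^n}=n!/s^(n+1)
L{t^1}=1!/s^2=1/s^2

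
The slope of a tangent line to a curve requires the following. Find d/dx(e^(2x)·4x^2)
Product rule: (fg)' = f'g + fg'
f = e^(2x), f' = 2·e^(2x)
g = 4x^2, g' = 8x

Answer: 8·e^(2x)·x^2 + 8·e^(2x)·x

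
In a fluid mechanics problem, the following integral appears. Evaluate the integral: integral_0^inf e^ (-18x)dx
integral_0^inf e^(-18x) dx = [-1/18*e^(-18x)]_0^inf
= 0 - (-1/18) = 1/18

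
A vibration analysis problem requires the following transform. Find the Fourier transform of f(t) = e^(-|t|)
Using the standard pair: F{e^(-a|t|)} = 2a/(a^2 + omega^2)
With a = 1: F(omega) = 2/(1 + omega^2)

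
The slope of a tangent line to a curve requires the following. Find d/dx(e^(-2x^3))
Chain rule: d/dx[e^u] = e^u · u' where u = -2x^3
u' = -6x^2

Answer: -6x^2·e^(-2x^3)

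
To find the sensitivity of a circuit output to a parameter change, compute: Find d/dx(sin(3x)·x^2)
Product rule: (fg)'=f'g+fg'
f=sin(3x), f'=3·cos(3x)
g=x^2, g'=2x

Answer: 3·cos(3x)·x^2+2·sin(3x)·x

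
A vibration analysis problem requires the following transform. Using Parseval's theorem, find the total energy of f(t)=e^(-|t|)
Parseval's theorem: E=integral |f(t)|^2 dt=(1/2pi) integral |F(omega)|^2 domega
E=integral_{-inf}^{inf} e^(-2|t|) dt=2*integral_0^inf e^(-2t) dt=2/(2*1)=1/1

Answer: 1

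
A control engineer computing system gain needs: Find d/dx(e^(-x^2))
Chain rule: d/dx[e^u]=e^u · u' where u=-x^2
u'=-2x

Answer: -2x·e^(-x^2)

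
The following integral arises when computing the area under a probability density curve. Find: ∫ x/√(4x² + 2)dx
Let u=4x²+2, du=8x dx
∫ (1/8)·u^(-1/2) du=√u/4+C

Answer: √(4x²+2)/4+C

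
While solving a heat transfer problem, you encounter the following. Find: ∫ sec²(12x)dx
Since d/dx[tan(12x)] = 12sec²(12x), integral = tan(12x)/12 + C

Answer: (1/12)tan(12x) + C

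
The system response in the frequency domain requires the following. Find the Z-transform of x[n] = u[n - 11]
Using the time-shift property: Z{u[n-11]} = z^(-11) * z/(z-1)
= z^(-10)/(z-1)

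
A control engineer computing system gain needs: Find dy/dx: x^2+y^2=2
Differentiate: 2x + 2y·(dy/dx)=0
dy/dx=-2x/(2y)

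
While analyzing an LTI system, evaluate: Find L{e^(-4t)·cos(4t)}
First shifting: L{e^(at)f(t)}=F(s-a)
L{cos(4t)}=s/(s²+16)
Shift: (s+4)/((s+4)²+16)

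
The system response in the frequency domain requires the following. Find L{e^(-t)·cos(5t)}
First shifting: L{e^(at)f(t)} = F(s-a)
L{cos(5t)} = s/(s² + 25)
Shift: (s + 1)/((s + 1)² + 25)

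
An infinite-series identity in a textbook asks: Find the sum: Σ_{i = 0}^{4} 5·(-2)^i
Geometric series: S = a(1 - r^n)/(1 - r)
a = 5, r = -2, n = 5
S = 5(1 + 32)/3 = 55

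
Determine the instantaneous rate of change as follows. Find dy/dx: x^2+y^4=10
Differentiate: 2x + 4y^3·(dy/dx)=0
dy/dx=-2x/(4y^3)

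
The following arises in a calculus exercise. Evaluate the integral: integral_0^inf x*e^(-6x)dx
This is a Gamma integral. Substitute u = 6x (du = 6 dx):
integral_0^inf x * e^(-6x) dx = (1/6^2) integral_0^inf u^1 * e^(-u) du
= Gamma(2)/6^2 = 1!/6^2 = 1/36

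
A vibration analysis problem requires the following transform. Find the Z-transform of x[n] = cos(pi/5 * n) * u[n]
Z{cos(w0 * n) * u[n]}=z(z - cos(w0))/(z^2 - 2z * cos(w0) + 1)
With w0=pi/5: X(z)=z(z - cos(pi/5))/(z^2 - 2z * cos(pi/5) + 1)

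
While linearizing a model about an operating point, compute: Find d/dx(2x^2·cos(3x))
Product rule: (fg)'=f'g + fg'
f=2x^2, f'=4x
g=cos(3x), g'=-3·sin(3x)

Answer: 4x·cos(3x) - 6x^2·sin(3x)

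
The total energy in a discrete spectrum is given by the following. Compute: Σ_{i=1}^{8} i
Using formula: Σ i^1 = n(n + 1)/2 = 8·9/2 = 36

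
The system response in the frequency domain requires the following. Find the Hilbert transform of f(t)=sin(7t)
The Hilbert transform shifts each frequency component by -pi/2.
H{sin(wt)}=-cos(wt)
With w=7: H{sin(7t)}=-cos(7t)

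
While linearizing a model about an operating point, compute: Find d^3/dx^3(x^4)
Apply power rule 3 times:
d^1: 4x^3
d^2: 12x^2
d^3: 24x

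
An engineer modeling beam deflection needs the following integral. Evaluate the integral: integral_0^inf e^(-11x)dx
integral_0^inf e^(-11x) dx=[-1/11 * e^(-11x)]_0^inf
=0 - (-1/11)=1/11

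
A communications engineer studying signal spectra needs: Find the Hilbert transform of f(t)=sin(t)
The Hilbert transform shifts each frequency component by -pi/2.
H{sin(wt)}=-cos(wt)
With w=1: H{sin(t)}=-cos(t)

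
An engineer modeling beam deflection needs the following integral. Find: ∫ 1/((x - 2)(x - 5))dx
Partial fractions: 1/((x-2)(x-5))=A/(x-2) + B/(x-5)
A=-1/3, B=1/3
∫ [-1/3· 1/(x-2) + 1/3· 1/(x-5)] dx
=(1/3)[ln|x-5| - ln|x-2|] + C

Answer: (1/3)·ln|(x-5)/(x-2)| + C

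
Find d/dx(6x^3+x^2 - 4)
Power rule: d/dx(ax^n) = n·a·x^(n-1)
Term by term: 18·x^2+2·x

Answer: 18x^2+2x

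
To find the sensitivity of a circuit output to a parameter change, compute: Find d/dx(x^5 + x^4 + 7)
Power rule: d/dx(ax^n) = n·a·x^(n-1)
Term by term: 5·x^4+4·x^3

Answer: 5x^4+4x^3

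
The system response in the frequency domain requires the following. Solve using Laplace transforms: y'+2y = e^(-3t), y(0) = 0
Take L: sY - 0 + 2Y=1/(s + 3)
Y(s + 2)=1/(s + 3) + 0
Y=1/((s + 3)(s + 2)) + 0/(s + 2)
Partial fractions: 1/((s + 3)(s + 2))=-1/(s + 3) + 1/(s + 2)
So Y=-1/(s + 3) + 1/(s + 2)
Inverse Laplace transform (L^(-1){1/(s + 3)}=e^(-3t), L^(-1){1/(s + 2)}=e^(-2t)):

Answer: y(t)=-1·e^(-3t) + e^(-2t)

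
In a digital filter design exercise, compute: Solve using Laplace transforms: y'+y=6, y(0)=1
Take L of both sides: sY(s) - 1 + Y(s) = 6/s
Y(s)(s + 1) = 6/s + 1
Y(s) = 6/(s(s + 1)) + 1/(s + 1)
Partial fractions: 6/(s(s + 1)) = 6/s - 6/(s + 1)
So Y(s) = 6/s - 5/(s + 1)
Inverse transform (L^(-1){1/s} = 1, L^(-1){1/(s + 1)} = e^(-t)):

Answer: y(t) = 6 - 5·e^(-t)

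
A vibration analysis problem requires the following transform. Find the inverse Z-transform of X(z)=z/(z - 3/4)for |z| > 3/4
Standard pair: z/(z-a) <-> a^n*u[n] for causal signals
With a = 3/4: x[n] = (3/4)^n*u[n]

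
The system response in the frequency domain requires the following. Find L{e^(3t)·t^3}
First shifting: L{e^(at)f(t)} = F(s-a)
L{t^3} = 6/s^4
Shift s → s-3: 6/(s-3)^4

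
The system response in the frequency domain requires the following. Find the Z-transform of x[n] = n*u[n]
Standard pair: Z{n*u[n]}=z/(z-1)^2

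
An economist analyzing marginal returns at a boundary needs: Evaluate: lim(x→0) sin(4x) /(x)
L'Hôpital (0/0): lim 4cos(4x)/1 = 4/1

Answer: 4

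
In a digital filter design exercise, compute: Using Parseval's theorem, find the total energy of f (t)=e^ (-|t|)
Parseval's theorem: E=integral |f(t)|^2 dt=(1/2pi) integral |F(omega)|^2 domega
E=integral_{-inf}^{inf} e^(-2|t|) dt=2*integral_0^inf e^(-2t) dt=2/(2*1)=1/1

Answer: 1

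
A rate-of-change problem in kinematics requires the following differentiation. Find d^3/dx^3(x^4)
Apply power rule 3 times:
d^1: 4x^3
d^2: 12x^2
d^3: 24x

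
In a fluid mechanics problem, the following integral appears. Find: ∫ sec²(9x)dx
Since d/dx[tan(9x)] = 9sec²(9x), integral = tan(9x)/9 + C

Answer: (1/9)tan(9x) + C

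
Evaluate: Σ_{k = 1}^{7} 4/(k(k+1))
Partial fractions: 4/(k(k+1))=4/k - 4/(k+1)
Telescoping sum: 4(1-1/8)=4·7/8

Answer: 7/2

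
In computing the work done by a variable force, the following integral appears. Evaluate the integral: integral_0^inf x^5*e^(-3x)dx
This is a Gamma integral. Substitute u=3x (du=3 dx):
integral_0^inf x^5 * e^(-3x) dx=(1/3^6) integral_0^inf u^5 * e^(-u) du
=Gamma(6)/3^6=5!/3^6=120/729

Answer: 40/243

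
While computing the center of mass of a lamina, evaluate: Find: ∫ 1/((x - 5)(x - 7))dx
Partial fractions: 1/((x-5)(x-7)) = A/(x-5) + B/(x-7)
A = -1/2, B = 1/2
∫ [-1/2· 1/(x-5) + 1/2· 1/(x-7)] dx
= (1/2)[ln|x-7| - ln|x-5|] + C

Answer: (1/2)·ln|(x-7)/(x-5)| + C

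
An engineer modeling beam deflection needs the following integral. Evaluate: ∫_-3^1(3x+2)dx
Step 1: Find antiderivative F(x)=(3/2)x^2+2x
Step 2: F(1) - F(-3)=7/2 - (15/2)=-4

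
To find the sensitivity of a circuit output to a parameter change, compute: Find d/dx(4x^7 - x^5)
Power rule: d/dx(ax^n)=n·a·x^(n-1)
Term by term: 28·x^6-5·x^4

Answer: 28x^6-5x^4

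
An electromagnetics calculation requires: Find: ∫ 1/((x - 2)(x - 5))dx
Partial fractions: 1/((x-2)(x-5))=A/(x-2) + B/(x-5)
A=-1/3, B=1/3
∫ [-1/3· 1/(x-2) + 1/3· 1/(x-5)] dx
=(1/3)[ln|x-5| - ln|x-2|] + C

Answer: (1/3)·ln|(x-5)/(x-2)| + C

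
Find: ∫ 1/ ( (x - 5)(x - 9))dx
Partial fractions: 1/((x-5)(x-9))=A/(x-5)+B/(x-9)
A=-1/4, B=1/4
∫ [-1/4· 1/(x-5)+1/4· 1/(x-9)] dx
=(1/4)[ln|x-9| - ln|x-5|]+C

Answer: (1/4)·ln|(x-9)/(x-5)|+C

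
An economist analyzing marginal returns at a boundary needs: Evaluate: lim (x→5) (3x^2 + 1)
Polynomial is continuous, so substitute x = 5:
3·5^2 + 1 = 76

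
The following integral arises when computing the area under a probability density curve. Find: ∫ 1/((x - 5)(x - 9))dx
Partial fractions: 1/((x-5)(x-9))=A/(x-5)+B/(x-9)
A=-1/4, B=1/4
∫ [-1/4· 1/(x-5)+1/4· 1/(x-9)] dx
=(1/4)[ln|x-9| - ln|x-5|]+C

Answer: (1/4)·ln|(x-9)/(x-5)|+C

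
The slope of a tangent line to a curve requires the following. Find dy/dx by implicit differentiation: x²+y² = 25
Differentiate both sides: 2x+2y·(dy/dx)=0
Solve: dy/dx=-2x/(2y)=-x/y

Answer: dy/dx=-x/y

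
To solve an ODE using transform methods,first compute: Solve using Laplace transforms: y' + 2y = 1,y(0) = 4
Take L of both sides: sY(s)-4+2Y(s)=1/s
Y(s)(s+2)=1/s+4
Y(s)=1/(s(s+2))+4/(s+2)
Partial fractions: 1/(s(s+2))=(1/2)/s - (1/2)/(s+2)
So Y(s)=(1/2)/s+(7/2)/(s+2)
Inverse transform (L^(-1){1/s}=1, L^(-1){1/(s+2)}=e^(-2t)):

Answer: y(t)=1/2+(7/2)·e^(-2t)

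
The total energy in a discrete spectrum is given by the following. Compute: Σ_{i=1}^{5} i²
Using formula: Σ i^2 = n(n + 1)(2n + 1)/6 = 5·6·11/6 = 55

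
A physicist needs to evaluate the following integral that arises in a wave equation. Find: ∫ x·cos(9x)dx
By parts: u=x, dv=cos(9x) dx
du=dx, v=sin(9x)/9
=x·sin(9x)/9 + cos(9x)/9² + C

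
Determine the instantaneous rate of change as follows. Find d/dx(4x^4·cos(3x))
Product rule: (fg)' = f'g + fg'
f = 4x^4, f' = 16x^3
g = cos(3x), g' = -3·sin(3x)

Answer: 16x^3·cos(3x) - 12x^4·sin(3x)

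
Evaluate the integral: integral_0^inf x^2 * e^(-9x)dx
This is a Gamma integral. Substitute u = 9x (du = 9 dx):
integral_0^inf x^2*e^(-9x) dx = (1/9^3) integral_0^inf u^2*e^(-u) du
= Gamma(3)/9^3 = 2!/9^3 = 2/729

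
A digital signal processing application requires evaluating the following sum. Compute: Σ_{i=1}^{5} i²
Using formula: Σ i^2 = n(n+1)(2n+1)/6 = 5·6·11/6 = 55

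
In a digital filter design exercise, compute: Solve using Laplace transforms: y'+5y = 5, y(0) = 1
Take L of both sides: sY(s)-1+5Y(s) = 5/s
Y(s)(s+5) = 5/s+1
Y(s) = 5/(s(s+5))+1/(s+5)
Partial fractions: 5/(s(s+5)) = 1/s - 1/(s+5)
So Y(s) = 1/s
Inverse transform (L^(-1){1/s} = 1, L^(-1){1/(s+5)} = e^(-5t)):

Answer: y(t) = 1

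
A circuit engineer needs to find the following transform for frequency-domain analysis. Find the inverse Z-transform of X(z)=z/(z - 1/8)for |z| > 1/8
Standard pair: z/(z-a) <-> a^n * u[n] for causal signals
With a=1/8: x[n]=(1/8)^n * u[n]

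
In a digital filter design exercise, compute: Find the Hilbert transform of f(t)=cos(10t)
The Hilbert transform shifts each frequency component by -pi/2.
H{cos(wt)}=sin(wt)
With w=10: H{cos(10t)}=sin(10t)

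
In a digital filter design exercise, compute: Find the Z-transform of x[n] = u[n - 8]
Using the time-shift property: Z{u[n-8]} = z^(-8) * z/(z-1)
= z^(-7)/(z-1)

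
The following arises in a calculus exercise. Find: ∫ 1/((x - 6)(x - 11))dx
Partial fractions: 1/((x-6)(x-11)) = A/(x-6)+B/(x-11)
A = -1/5, B = 1/5
∫ [-1/5· 1/(x-6)+1/5· 1/(x-11)] dx
= (1/5)[ln|x-11| - ln|x-6|]+C

Answer: (1/5)·ln|(x-11)/(x-6)|+C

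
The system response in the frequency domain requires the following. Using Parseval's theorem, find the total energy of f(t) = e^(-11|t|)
Parseval's theorem: E=integral |f(t)|^2 dt=(1/2pi) integral |F(omega)|^2 domega
E=integral_{-inf}^{inf} e^(-22|t|) dt=2 * integral_0^inf e^(-22t) dt=2/(2 * 11)=1/11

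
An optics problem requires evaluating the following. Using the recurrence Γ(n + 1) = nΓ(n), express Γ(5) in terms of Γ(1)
Γ(5)=4Γ(4)=4·3Γ(3)=...=4!·Γ(1)=24·Γ(1)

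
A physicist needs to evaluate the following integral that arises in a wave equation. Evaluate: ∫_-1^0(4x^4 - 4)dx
Step 1: Find antiderivative F(x)=(4/5)x^5-4x
Step 2: F(0) - F(-1)=0 - (16/5)=-16/5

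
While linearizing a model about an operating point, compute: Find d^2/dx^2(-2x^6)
Apply power rule 2 times:
d^1: -12x^5
d^2: -60x^4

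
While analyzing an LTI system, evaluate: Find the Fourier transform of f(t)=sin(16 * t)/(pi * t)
sin(W*t)/(pi*t) = (W/pi)*sinc(W*t/pi) is the impulse response of the ideal low-pass filter with cutoff W (here W = 16).
Its Fourier transform is a rectangular function:
F(omega) = 1 for |omega| < 16, 0 otherwise

Answer: rect(omega/32) [i.e., 1 for |omega| < 16, 0 otherwise]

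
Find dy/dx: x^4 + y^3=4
Differentiate: 4x^3+3y^2·(dy/dx)=0
dy/dx=-4x^3/(3y^2)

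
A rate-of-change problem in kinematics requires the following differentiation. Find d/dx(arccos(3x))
d/dx[arccos(u)] = -u'/√(1-u²), u = 3x, u' = 3

Answer: -3/√(1-9x²)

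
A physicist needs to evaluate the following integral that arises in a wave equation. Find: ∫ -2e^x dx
Since d/dx[e^x] = +e^x, we get -2e^x+C

Answer: -2e^x+C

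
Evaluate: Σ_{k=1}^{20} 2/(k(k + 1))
Partial fractions: 2/(k(k + 1))=2/k - 2/(k + 1)
Telescoping sum: 2(1 - 1/21)=2·20/21

Answer: 40/21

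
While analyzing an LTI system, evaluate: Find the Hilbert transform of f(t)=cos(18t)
The Hilbert transform shifts each frequency component by -pi/2.
H{cos(wt)} = sin(wt)
With w = 18: H{cos(18t)} = sin(18t)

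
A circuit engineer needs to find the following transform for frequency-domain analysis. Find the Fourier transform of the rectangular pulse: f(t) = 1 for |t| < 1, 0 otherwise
F(omega)=integral from -1 to 1 of e^(-j * omega * t) dt
=2 * sin(1 * omega)/omega=2 * sinc(1 * omega/pi)

Answer: 2 * sin(1 * omega)/omega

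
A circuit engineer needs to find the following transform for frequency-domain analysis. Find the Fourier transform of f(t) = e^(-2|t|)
Using the standard pair: F{e^(-a|t|)}=2a/(a^2 + omega^2)
With a=2: F(omega)=4/(4 + omega^2)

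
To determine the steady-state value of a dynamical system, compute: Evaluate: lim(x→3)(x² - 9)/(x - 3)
Factor: (x² - 9)=(x-3)(x + 3)
Cancel (x-3): lim(x→3) (x + 3)=6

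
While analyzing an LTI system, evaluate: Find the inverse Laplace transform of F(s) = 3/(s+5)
L^(-1){3/(s-a)} = c·e^(at)
Here a = -5, c = 3

Answer: 3e^(-5t)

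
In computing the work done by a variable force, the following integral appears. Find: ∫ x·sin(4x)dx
By parts: u = x, dv = sin(4x) dx
du = dx, v = -cos(4x)/4
= -x·cos(4x)/4 + sin(4x)/4² + C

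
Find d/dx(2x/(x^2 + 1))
Quotient rule: (f/g)' = (f'g - fg')/g²
f = 2x, f' = 2
g = x^2+1, g' = 2x

Answer: (2·(x^2+1)-4x^2)/(x^2+1)²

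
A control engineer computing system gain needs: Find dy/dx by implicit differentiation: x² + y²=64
Differentiate both sides: 2x+2y·(dy/dx) = 0
Solve: dy/dx = -2x/(2y) = -x/y

Answer: dy/dx = -x/y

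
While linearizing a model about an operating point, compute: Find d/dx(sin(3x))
Chain rule: d/dx[sin(u)]=cos(u)·u' where u=3x
u'=3

Answer: 3·cos(3x)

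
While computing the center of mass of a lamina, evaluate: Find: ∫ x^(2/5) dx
Power rule: ∫ x^(2/5) dx=x^(7/5)/(7/5)+C

Answer: (5/7)·x^(7/5)+C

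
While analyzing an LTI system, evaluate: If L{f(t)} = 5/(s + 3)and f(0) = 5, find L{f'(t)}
L{f'(t)}=s·F(s) - f(0)=5s/(s + 3) - 5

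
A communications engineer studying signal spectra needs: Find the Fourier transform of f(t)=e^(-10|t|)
Using the standard pair: F{e^(-a|t|)} = 2a/(a^2+omega^2)
With a = 10: F(omega) = 20/(100+omega^2)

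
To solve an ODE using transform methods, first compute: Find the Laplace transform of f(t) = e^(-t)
L{e^(at)} = 1/(s-a)
L{e^(-t)} = 1/(s+1)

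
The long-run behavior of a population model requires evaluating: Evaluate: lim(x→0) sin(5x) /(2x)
L'Hôpital (0/0): lim 5cos(5x)/2=5/2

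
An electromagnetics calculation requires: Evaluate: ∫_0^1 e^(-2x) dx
Antiderivative: (1/(-2))e^(-2x)
Evaluate: (1/(-2))(e^-2 - 1)

Answer: (e^-2 - 1)/(-2)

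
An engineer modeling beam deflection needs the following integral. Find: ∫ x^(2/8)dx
Power rule: ∫ x^(1/4) dx=x^(5/4)/(5/4) + C

Answer: (4/5)·x^(5/4) + C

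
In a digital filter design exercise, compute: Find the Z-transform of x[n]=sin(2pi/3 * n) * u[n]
Z{sin(w0*n)*u[n]}=z*sin(w0)/(z^2 - 2z*cos(w0) + 1)
With w0=2pi/3: X(z)=z*sin(2pi/3)/(z^2 - 2z*cos(2pi/3) + 1)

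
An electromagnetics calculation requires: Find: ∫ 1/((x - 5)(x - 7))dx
Partial fractions: 1/((x-5)(x-7))=A/(x-5) + B/(x-7)
A=-1/2, B=1/2
∫ [-1/2· 1/(x-5) + 1/2· 1/(x-7)] dx
=(1/2)[ln|x-7| - ln|x-5|] + C

Answer: (1/2)·ln|(x-7)/(x-5)| + C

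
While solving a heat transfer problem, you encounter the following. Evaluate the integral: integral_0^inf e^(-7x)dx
integral_0^inf e^(-7x) dx=[-1/7 * e^(-7x)]_0^inf
=0 - (-1/7)=1/7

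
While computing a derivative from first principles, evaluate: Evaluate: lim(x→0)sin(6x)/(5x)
L'Hôpital (0/0): lim 6cos(6x)/5 = 6/5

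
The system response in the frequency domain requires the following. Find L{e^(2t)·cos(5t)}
First shifting: L{e^(at)f(t)} = F(s-a)
L{cos(5t)} = s/(s²+25)
Shift: (s-2)/((s-2)²+25)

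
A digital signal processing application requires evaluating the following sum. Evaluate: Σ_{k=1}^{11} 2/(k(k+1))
Partial fractions: 2/(k(k+1)) = 2/k - 2/(k+1)
Telescoping sum: 2(1-1/12) = 2·11/12

Answer: 11/6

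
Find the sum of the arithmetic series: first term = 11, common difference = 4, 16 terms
Last term: a_n=11 + (16 - 1)·4=71
Sum=n(a_1 + a_n)/2=16(11 + 71)/2=656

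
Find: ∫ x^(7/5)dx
Power rule: ∫ x^(7/5) dx=x^(12/5)/(12/5) + C

Answer: (5/12)·x^(12/5) + C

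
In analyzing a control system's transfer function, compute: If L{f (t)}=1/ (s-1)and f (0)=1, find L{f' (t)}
L{f'(t)} = s·F(s) - f(0) = s/(s-1) - 1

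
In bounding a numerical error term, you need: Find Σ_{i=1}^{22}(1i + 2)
=1·Σ i + 2·22=1·253 + 44=297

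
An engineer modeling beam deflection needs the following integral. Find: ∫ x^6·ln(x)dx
By parts: u = ln(x), dv = x^6 dx
du = 1/x dx, v = x^7/7
= x^7·ln(x)/7 - ∫ x^6/7 dx
= x^7·ln(x)/7 - x^7/49 + C

Answer: x^7(ln(x)/7 - 1/49) + C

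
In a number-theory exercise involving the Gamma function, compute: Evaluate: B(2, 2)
B(x,y)=Γ(x)Γ(y)/Γ(x+y)=(x-1)!(y-1)!/(x+y-1)!
B(2,2)=1!·1!/3!=1/6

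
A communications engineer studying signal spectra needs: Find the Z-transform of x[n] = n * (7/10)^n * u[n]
Using the property Z{n * a^n * u[n]} = az/(z-a)^2
With a = 7/10: X(z) = (7/10)z/(z - 7/10)^2, |z| > 7/10

Answer: (7/10)z/(z - 7/10)^2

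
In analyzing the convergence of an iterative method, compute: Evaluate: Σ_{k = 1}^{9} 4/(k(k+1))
Partial fractions: 4/(k(k+1))=4/k - 4/(k+1)
Telescoping sum: 4(1-1/10)=4·9/10

Answer: 18/5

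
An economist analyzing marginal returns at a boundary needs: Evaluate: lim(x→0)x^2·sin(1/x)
Squeeze theorem: -|x^2| ≤ x^2·sin(1/x) ≤ |x^2|
Since x^2 → 0 as x → 0, by squeeze theorem the limit is 0

Answer: 0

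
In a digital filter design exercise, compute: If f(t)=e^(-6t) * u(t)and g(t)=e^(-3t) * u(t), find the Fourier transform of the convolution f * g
By the convolution theorem: F{f * g}=F(omega) * G(omega)
F(omega)=1/(6+j * omega), G(omega)=1/(3+j * omega)
F{f * g}=1/((6+j * omega)(3+j * omega))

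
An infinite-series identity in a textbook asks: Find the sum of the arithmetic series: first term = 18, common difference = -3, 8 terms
Last term: a_n = 18 + (8 - 1)·-3 = -3
Sum = n(a_1 + a_n)/2 = 8(18 + (-3))/2 = 60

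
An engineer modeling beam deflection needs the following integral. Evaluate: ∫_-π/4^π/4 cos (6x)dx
Antiderivative: sin(6x)/6
Evaluate at bounds: [sin(6·π/4)/6] - [sin(6·-π/4)/6]
= ((-1) - (1))/6 = -1/3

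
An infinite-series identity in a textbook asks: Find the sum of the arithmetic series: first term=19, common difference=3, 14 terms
Last term: a_n=19+(14-1)·3=58
Sum=n(a_1+a_n)/2=14(19+58)/2=539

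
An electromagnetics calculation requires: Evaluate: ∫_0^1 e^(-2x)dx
Antiderivative: (1/(-2))e^(-2x)
Evaluate: (1/(-2))(e^-2 - 1)

Answer: (e^-2 - 1)/(-2)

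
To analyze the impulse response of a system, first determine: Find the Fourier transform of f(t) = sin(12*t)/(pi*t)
sin(W * t)/(pi * t)=(W/pi) * sinc(W * t/pi) is the impulse response of the ideal low-pass filter with cutoff W (here W=12).
Its Fourier transform is a rectangular function:
F(omega)=1 for |omega| < 12, 0 otherwise

Answer: rect(omega/24) [i.e., 1 for |omega| < 12, 0 otherwise]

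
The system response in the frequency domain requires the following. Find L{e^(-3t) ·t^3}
First shifting: L{e^(at)f(t)} = F(s-a)
L{t^3} = 6/s^4
Shift s → s + 3: 6/(s + 3)^4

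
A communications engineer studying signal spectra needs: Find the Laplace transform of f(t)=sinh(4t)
L{sinh(at)} = a/(s²-a²)
L{sinh(4t)} = 4/(s²-16)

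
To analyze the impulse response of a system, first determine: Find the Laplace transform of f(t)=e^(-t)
L{e^(at)} = 1/(s-a)
L{e^(-t)} = 1/(s + 1)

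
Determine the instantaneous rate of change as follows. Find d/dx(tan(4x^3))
Chain rule: d/dx[tan(u)]=sec²(u)·u' where u=4x^3
u'=12x^2

Answer: 12x^2·sec²(4x^3)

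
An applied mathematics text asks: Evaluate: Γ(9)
Γ(n) = (n-1)! for positive integers
Γ(9) = 8! = 40320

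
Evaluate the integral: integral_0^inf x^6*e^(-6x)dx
This is a Gamma integral. Substitute u = 6x (du = 6 dx):
integral_0^inf x^6*e^(-6x) dx = (1/6^7) integral_0^inf u^6*e^(-u) du
= Gamma(7)/6^7 = 6!/6^7 = 720/279936

Answer: 5/1944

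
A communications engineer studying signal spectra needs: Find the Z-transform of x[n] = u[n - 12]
Using the time-shift property: Z{u[n-12]}=z^(-12)*z/(z-1)
=z^(-11)/(z-1)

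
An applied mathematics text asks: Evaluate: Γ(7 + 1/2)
Γ(n + 1/2)=(2n)!√π/(4^n·n!)
=87178291200√π/(16384·5040)=(135135/128)·√π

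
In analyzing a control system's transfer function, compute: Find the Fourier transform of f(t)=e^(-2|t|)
Using the standard pair: F{e^(-a|t|)} = 2a/(a^2 + omega^2)
With a = 2: F(omega) = 4/(4 + omega^2)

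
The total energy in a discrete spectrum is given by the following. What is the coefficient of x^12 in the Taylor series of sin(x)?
sin(x) has only odd powers. Coefficient of x^12 = 0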